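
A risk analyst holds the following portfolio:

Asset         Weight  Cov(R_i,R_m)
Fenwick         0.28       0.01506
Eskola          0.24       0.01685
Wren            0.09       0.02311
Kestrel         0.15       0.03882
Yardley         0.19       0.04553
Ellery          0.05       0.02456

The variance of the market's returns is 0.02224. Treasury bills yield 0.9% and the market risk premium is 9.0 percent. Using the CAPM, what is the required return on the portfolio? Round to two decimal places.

11.44%

β_Fenwick = 0.01506 / 0.02224 = 0.6772
β_Eskola = 0.01685 / 0.02224 = 0.7576
β_Wren = 0.02311 / 0.02224 = 1.0391
β_Kestrel = 0.03882 / 0.02224 = 1.7455
β_Yardley = 0.04553 / 0.02224 = 2.0472
β_Ellery = 0.02456 / 0.02224 = 1.1043
β_P = Σ w_i β_i = 0.28×0.6772 + 0.24×0.7576 + 0.09×1.0391 + 0.15×1.7455 + 0.19×2.0472 + 0.05×1.1043 = 1.1710
E(R_P) = R_f + β_P × MRP = 0.9% + 1.1710 × 9.0% = 11.44%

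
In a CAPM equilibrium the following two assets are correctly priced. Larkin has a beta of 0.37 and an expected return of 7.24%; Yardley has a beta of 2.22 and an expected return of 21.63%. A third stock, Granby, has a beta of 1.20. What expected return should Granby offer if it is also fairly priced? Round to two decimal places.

13.70%

MRP (SML slope) = (21.63% − 7.24%) / (2.22 − 0.37) = 14.39% / 1.85 = 7.7784%
R_f (intercept) = 7.24% − 0.37 × 7.7784% = 4.3620%
E(R_Granby) = R_f + β × MRP = 4.3620% + 1.20 × 7.7784% = 13.70%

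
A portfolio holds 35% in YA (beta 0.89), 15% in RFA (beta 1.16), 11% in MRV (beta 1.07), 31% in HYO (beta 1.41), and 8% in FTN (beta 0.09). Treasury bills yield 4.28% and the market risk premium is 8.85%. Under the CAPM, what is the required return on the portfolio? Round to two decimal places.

13.55%

β_P = Σ w_i β_i = 0.35×0.89 + 0.15×1.16 + 0.11×1.07 + 0.31×1.41 + 0.08×0.09 = 1.0475
E(R_P) = R_f + β_P × MRP = 4.28% + 1.0475 × 8.85% = 13.55%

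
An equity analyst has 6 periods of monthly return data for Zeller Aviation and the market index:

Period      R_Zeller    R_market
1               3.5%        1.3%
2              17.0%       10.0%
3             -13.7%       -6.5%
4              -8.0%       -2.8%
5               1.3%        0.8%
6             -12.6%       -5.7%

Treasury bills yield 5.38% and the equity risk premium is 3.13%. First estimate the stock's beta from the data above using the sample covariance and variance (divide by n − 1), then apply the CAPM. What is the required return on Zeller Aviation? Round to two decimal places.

11.40%

Mean R_i = (3.5 + 17.0 − 13.7 − 8.0 + 1.3 − 12.6) / 6 = -2.0833%
Mean R_m = (1.3 + 10.0 − 6.5 − 2.8 + 0.8 − 5.7) / 6 = -0.4833%
Σ(R_i − R̄_i)(R_m − R̄_m) = 352.8183  ⇒  Cov = 352.8183 / 5 = 70.5637
Σ(R_m − R̄_m)² = 183.5083  ⇒  Var(R_m) = 183.5083 / 5 = 36.7017
β = Cov / Var(R_m) = 70.5637 / 36.7017 = 1.9226
E(R) = R_f + β × MRP = 5.38% + 1.9226 × 3.13% = 11.40%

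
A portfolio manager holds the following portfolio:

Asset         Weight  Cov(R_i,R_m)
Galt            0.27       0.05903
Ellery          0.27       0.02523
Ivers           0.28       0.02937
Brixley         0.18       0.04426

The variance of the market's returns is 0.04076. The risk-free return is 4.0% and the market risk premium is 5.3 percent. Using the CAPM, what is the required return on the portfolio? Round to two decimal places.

β_Galt = 0.05903 / 0.04076 = 1.4482
β_Ellery = 0.02523 / 0.04076 = 0.6190
β_Ivers = 0.02937 / 0.04076 = 0.7206
β_Brixley = 0.04426 / 0.04076 = 1.0859
β_P = Σ w_i β_i = 0.27×1.4482 + 0.27×0.6190 + 0.28×0.7206 + 0.18×1.0859 = 0.9554
E(R_P) = R_f + β_P × MRP = 4.0% + 0.9554 × 5.3% = 9.06%

9.06%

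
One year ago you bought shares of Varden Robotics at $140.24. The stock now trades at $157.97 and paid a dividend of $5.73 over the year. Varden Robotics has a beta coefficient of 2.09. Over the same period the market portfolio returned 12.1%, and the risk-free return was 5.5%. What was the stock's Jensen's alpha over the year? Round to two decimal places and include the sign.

Realised HPR = (P1 + D1 − P0) / P0 = (157.97 + 5.73 − 140.24) / 140.24 = 23.46 / 140.24 = 16.7285%
MRP = 12.1% − 5.5% = 6.60%
CAPM required = R_f + β·MRP = 5.5% + 2.09 × 6.6% = 19.2940%
α = realised − required = 16.7285% − 19.2940% = -2.57%

-2.57%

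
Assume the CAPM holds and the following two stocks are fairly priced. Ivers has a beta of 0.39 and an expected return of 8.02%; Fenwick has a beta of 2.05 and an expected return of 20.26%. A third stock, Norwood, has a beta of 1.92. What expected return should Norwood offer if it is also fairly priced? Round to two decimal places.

19.30%

MRP (SML slope) = (20.26% − 8.02%) / (2.05 − 0.39) = 12.24% / 1.66 = 7.3735%
R_f (intercept) = 8.02% − 0.39 × 7.3735% = 5.1443%
E(R_Norwood) = R_f + β × MRP = 5.1443% + 1.92 × 7.3735% = 19.30%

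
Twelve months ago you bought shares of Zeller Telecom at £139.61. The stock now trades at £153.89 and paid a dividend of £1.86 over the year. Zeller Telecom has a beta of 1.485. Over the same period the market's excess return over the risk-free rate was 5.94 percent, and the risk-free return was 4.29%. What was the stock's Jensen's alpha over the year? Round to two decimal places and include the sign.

-1.55%

Realised HPR = (P1 + D1 − P0) / P0 = (153.89 + 1.86 − 139.61) / 139.61 = 16.14 / 139.61 = 11.5608%
CAPM required = R_f + β·MRP = 4.29% + 1.485 × 5.94% = 13.11090%
α = realised − required = 11.5608% − 13.11090% = -1.55%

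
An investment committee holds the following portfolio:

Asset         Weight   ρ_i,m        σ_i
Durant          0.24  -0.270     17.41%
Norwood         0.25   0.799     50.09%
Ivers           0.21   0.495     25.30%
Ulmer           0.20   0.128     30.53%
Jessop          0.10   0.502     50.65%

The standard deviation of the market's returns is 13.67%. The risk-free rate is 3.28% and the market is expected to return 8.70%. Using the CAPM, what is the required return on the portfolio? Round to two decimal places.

β_Durant = -0.270 × 17.41% / 13.67% = -0.3439
β_Norwood = 0.799 × 50.09% / 13.67% = 2.9277
β_Ivers = 0.495 × 25.30% / 13.67% = 0.9161
β_Ulmer = 0.128 × 30.53% / 13.67% = 0.2859
β_Jessop = 0.502 × 50.65% / 13.67% = 1.8600
β_P = Σ w_i β_i = 0.24×-0.3439 + 0.25×2.9277 + 0.21×0.9161 + 0.20×0.2859 + 0.10×1.8600 = 1.0850
MRP = 8.70% − 3.28% = 5.42%
E(R_P) = R_f + β_P × MRP = 3.28% + 1.0850 × 5.42% = 9.16%

9.16%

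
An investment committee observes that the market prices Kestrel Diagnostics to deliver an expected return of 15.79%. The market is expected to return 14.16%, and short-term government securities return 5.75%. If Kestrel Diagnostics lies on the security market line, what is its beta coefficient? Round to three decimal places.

1.194

MRP = 14.16% − 5.75% = 8.41%
β = (E(R) − R_f) / MRP = (15.79% − 5.75%) / 8.41% = 10.04% / 8.41% = 1.194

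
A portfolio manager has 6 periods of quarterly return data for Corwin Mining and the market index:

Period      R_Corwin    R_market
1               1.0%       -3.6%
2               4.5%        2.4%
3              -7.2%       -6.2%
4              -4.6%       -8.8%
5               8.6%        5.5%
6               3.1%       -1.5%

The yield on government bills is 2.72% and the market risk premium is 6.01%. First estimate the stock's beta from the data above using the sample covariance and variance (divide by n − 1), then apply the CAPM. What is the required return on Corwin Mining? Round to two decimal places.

Mean R_i = (1.0 + 4.5 − 7.2 − 4.6 + 8.6 + 3.1) / 6 = 0.9000%
Mean R_m = (-3.6 + 2.4 − 6.2 − 8.8 + 5.5 − 1.5) / 6 = -2.0333%
Σ(R_i − R̄_i)(R_m − R̄_m) = 145.9500  ⇒  Cov = 145.9500 / 5 = 29.1900
Σ(R_m − R̄_m)² = 142.2933  ⇒  Var(R_m) = 142.2933 / 5 = 28.4587
β = Cov / Var(R_m) = 29.1900 / 28.4587 = 1.0257
E(R) = R_f + β × MRP = 2.72% + 1.0257 × 6.01% = 8.88%

8.88%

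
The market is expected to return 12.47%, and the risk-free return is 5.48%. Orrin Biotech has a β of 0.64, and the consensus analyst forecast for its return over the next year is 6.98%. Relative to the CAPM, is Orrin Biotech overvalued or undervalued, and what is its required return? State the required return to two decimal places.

Overvalued; required return 9.95%

MRP = 12.47% − 5.48% = 6.99%
Required return = R_f + β·MRP = 5.48% + 0.64 × 6.99% = 9.95%
Forecast 6.98% < required 9.95% → the stock plots below the SML → overvalued.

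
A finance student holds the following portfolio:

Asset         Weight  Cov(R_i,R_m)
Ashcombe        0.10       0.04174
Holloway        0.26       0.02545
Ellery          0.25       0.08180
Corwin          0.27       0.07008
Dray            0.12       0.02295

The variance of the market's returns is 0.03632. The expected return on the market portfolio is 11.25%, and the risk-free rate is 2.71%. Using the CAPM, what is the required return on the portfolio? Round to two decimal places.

β_Ashcombe = 0.04174 / 0.03632 = 1.1492
β_Holloway = 0.02545 / 0.03632 = 0.7007
β_Ellery = 0.08180 / 0.03632 = 2.2522
β_Corwin = 0.07008 / 0.03632 = 1.9295
β_Dray = 0.02295 / 0.03632 = 0.6319
β_P = Σ w_i β_i = 0.10×1.1492 + 0.26×0.7007 + 0.25×2.2522 + 0.27×1.9295 + 0.12×0.6319 = 1.4569
MRP = 11.25% − 2.71% = 8.54%
E(R_P) = R_f + β_P × MRP = 2.71% + 1.4569 × 8.54% = 15.15%

15.15%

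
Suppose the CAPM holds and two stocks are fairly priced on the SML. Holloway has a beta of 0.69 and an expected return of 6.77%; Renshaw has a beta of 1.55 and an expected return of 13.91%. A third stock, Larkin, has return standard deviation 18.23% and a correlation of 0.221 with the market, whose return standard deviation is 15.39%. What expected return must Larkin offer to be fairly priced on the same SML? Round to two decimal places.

MRP = (13.91% − 6.77%) / (1.55 − 0.69) = 8.3023%
R_f = 6.77% − 0.69 × 8.3023% = 1.0414%
β_Larkin = ρ·σ_i/σ_m = 0.221 × 18.23 / 15.39 = 0.2618
E(R_Larkin) = R_f + β × MRP = 1.0414% + 0.2618 × 8.3023% = 3.21%

3.21%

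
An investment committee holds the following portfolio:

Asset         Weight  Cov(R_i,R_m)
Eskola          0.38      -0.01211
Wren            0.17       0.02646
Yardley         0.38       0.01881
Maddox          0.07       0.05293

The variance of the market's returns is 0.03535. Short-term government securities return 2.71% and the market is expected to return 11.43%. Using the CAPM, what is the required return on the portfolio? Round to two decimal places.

β_Eskola = -0.01211 / 0.03535 = -0.3426
β_Wren = 0.02646 / 0.03535 = 0.7485
β_Yardley = 0.01881 / 0.03535 = 0.5321
β_Maddox = 0.05293 / 0.03535 = 1.4973
β_P = Σ w_i β_i = 0.38×-0.3426 + 0.17×0.7485 + 0.38×0.5321 + 0.07×1.4973 = 0.3041
MRP = 11.43% − 2.71% = 8.72%
E(R_P) = R_f + β_P × MRP = 2.71% + 0.3041 × 8.72% = 5.36%

5.36%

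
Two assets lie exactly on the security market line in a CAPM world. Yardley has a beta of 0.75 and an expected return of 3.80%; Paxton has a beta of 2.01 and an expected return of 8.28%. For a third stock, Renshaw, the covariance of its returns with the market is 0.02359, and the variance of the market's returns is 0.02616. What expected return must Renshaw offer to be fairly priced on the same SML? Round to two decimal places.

4.34%

MRP = (8.28% − 3.80%) / (2.01 − 0.75) = 3.5556%
R_f = 3.80% − 0.75 × 3.5556% = 1.1333%
β_Renshaw = Cov / Var(R_m) = 0.02359 / 0.02616 = 0.9018
E(R_Renshaw) = R_f + β × MRP = 1.1333% + 0.9018 × 3.5556% = 4.34%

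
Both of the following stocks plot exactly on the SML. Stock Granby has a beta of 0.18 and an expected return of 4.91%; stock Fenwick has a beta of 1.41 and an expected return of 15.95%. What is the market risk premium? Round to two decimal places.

Both satisfy E(R) = R_f + β·MRP, so the slope of the SML is
MRP = (15.95% − 4.91%) / (1.41 − 0.18) = 11.04% / 1.23 = 8.9756%

8.98%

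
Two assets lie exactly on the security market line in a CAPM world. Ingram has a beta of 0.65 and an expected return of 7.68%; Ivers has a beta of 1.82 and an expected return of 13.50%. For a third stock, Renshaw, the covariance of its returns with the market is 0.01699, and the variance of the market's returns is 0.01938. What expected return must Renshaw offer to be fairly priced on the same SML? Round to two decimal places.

8.81%

MRP = (13.50% − 7.68%) / (1.82 − 0.65) = 4.9744%
R_f = 7.68% − 0.65 × 4.9744% = 4.4466%
β_Renshaw = Cov / Var(R_m) = 0.01699 / 0.01938 = 0.8767
E(R_Renshaw) = R_f + β × MRP = 4.4466% + 0.8767 × 4.9744% = 8.81%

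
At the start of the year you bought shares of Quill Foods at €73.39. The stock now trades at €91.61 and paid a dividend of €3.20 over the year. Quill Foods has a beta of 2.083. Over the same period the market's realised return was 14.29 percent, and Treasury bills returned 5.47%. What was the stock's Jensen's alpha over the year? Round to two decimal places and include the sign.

Realised HPR = (P1 + D1 − P0) / P0 = (91.61 + 3.20 − 73.39) / 73.39 = 21.42 / 73.39 = 29.1865%
MRP = 14.29% − 5.47% = 8.82%
CAPM required = R_f + β·MRP = 5.47% + 2.083 × 8.82% = 23.84206%
α = realised − required = 29.1865% − 23.84206% = +5.34%

+5.34%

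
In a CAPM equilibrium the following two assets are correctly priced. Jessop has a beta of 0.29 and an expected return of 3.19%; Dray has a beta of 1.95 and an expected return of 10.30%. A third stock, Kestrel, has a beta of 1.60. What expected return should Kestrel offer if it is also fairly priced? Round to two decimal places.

MRP (SML slope) = (10.30% − 3.19%) / (1.95 − 0.29) = 7.11% / 1.66 = 4.2831%
R_f (intercept) = 3.19% − 0.29 × 4.2831% = 1.9479%
E(R_Kestrel) = R_f + β × MRP = 1.9479% + 1.60 × 4.2831% = 8.80%

8.80%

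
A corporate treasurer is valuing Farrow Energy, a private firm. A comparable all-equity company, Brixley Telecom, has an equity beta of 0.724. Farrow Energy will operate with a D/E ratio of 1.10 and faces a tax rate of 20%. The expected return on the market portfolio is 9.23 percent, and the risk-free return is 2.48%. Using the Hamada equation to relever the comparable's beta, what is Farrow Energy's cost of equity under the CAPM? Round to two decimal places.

11.67%

β_L = β_U × [1 + (1 − t)(D/E)] = 0.724 × [1 + (1 − 0.20) × 1.10]
    = 0.724 × [1 + 0.80 × 1.10] = 0.724 × 1.8800 = 1.3611
MRP = 9.23% − 2.48% = 6.75%
E(R) = R_f + β_L × MRP = 2.48% + 1.3611 × 6.75% = 11.67%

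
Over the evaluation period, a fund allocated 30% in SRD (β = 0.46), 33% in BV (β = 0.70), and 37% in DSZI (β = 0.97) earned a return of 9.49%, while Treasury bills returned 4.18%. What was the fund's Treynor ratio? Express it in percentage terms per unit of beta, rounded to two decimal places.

β_P = 0.30×0.46 + 0.33×0.70 + 0.37×0.97 = 0.7279
Treynor = (R_P − R_f) / β_P = (9.49% − 4.18%) / 0.7279 = 5.31% / 0.7279 = 7.29%

7.29%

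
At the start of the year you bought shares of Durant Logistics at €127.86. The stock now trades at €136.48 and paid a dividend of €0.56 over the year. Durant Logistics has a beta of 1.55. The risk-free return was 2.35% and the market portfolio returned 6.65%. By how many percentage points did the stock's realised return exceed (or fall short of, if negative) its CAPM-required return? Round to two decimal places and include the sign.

-1.84%

Realised HPR = (P1 + D1 − P0) / P0 = (136.48 + 0.56 − 127.86) / 127.86 = 9.18 / 127.86 = 7.1797%
MRP = 6.65% − 2.35% = 4.30%
CAPM required = R_f + β·MRP = 2.35% + 1.55 × 4.30% = 9.0150%
α = realised − required = 7.1797% − 9.0150% = -1.84%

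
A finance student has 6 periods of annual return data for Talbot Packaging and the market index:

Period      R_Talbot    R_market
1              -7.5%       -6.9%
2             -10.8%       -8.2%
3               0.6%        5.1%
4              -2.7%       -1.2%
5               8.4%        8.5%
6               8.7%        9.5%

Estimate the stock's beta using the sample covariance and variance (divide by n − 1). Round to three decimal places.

1.025

Mean R_i = (-7.5 − 10.8 + 0.6 − 2.7 + 8.4 + 8.7) / 6 = -0.5500%
Mean R_m = (-6.9 − 8.2 + 5.1 − 1.2 + 8.5 + 9.5) / 6 = 1.1333%
Σ(R_i − R̄_i)(R_m − R̄_m) = 304.4000  ⇒  Cov = 304.4000 / 5 = 60.8800
Σ(R_m − R̄_m)² = 297.0933  ⇒  Var(R_m) = 297.0933 / 5 = 59.4187
β = Cov / Var(R_m) = 60.8800 / 59.4187 = 1.0246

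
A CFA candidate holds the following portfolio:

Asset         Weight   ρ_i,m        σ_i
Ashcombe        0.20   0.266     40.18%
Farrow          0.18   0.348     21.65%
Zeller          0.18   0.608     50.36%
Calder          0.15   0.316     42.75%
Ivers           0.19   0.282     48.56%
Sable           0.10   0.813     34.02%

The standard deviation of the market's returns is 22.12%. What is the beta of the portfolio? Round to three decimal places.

0.741

β_Ashcombe = 0.266 × 40.18% / 22.12% = 0.4832
β_Farrow = 0.348 × 21.65% / 22.12% = 0.3406
β_Zeller = 0.608 × 50.36% / 22.12% = 1.3842
β_Calder = 0.316 × 42.75% / 22.12% = 0.6107
β_Ivers = 0.282 × 48.56% / 22.12% = 0.6191
β_Sable = 0.813 × 34.02% / 22.12% = 1.2504
β_P = Σ w_i β_i = 0.20×0.4832 + 0.18×0.3406 + 0.18×1.3842 + 0.15×0.6107 + 0.19×0.6191 + 0.10×1.2504 = 0.7414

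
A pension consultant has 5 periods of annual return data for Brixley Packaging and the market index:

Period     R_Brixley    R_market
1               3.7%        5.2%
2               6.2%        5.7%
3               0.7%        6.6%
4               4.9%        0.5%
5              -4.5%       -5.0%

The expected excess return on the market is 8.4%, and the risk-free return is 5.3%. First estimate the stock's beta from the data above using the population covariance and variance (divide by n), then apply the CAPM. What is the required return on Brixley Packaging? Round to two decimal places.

10.24%

Mean R_i = (3.7 + 6.2 + 0.7 + 4.9 − 4.5) / 5 = 2.2000%
Mean R_m = (5.2 + 5.7 + 6.6 + 0.5 − 5.0) / 5 = 2.6000%
Σ(R_i − R̄_i)(R_m − R̄_m) = 55.5500  ⇒  Cov = 55.5500 / 5 = 11.1100
Σ(R_m − R̄_m)² = 94.5400  ⇒  Var(R_m) = 94.5400 / 5 = 18.9080
β = Cov / Var(R_m) = 11.1100 / 18.9080 = 0.5876
E(R) = R_f + β × MRP = 5.3% + 0.5876 × 8.4% = 10.24%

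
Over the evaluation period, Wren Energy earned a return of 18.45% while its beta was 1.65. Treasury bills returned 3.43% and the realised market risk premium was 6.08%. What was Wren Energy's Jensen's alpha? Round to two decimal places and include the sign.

+4.99%

CAPM benchmark = R_f + β(R_m − R_f) = 3.43% + 1.65 × 6.08% = 13.4620%
α = actual − benchmark = 18.45% − 13.4620% = +4.99%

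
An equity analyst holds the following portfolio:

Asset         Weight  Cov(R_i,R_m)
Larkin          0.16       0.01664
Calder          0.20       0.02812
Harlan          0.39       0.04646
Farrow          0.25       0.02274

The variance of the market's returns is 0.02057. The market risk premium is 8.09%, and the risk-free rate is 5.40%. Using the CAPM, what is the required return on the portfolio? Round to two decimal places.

18.02%

β_Larkin = 0.01664 / 0.02057 = 0.8089
β_Calder = 0.02812 / 0.02057 = 1.3670
β_Harlan = 0.04646 / 0.02057 = 2.2586
β_Farrow = 0.02274 / 0.02057 = 1.1055
β_P = Σ w_i β_i = 0.16×0.8089 + 0.20×1.3670 + 0.39×2.2586 + 0.25×1.1055 = 1.5601
E(R_P) = R_f + β_P × MRP = 5.40% + 1.5601 × 8.09% = 18.02%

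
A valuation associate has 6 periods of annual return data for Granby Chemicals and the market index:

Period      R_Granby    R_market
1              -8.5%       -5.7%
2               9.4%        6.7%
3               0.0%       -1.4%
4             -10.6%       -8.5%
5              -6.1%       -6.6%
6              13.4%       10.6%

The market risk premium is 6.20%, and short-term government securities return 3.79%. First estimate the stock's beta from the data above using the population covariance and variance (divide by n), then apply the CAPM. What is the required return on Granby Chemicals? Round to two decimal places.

11.59%

Mean R_i = (-8.5 + 9.4 + 0.0 − 10.6 − 6.1 + 13.4) / 6 = -0.4000%
Mean R_m = (-5.7 + 6.7 − 1.4 − 8.5 − 6.6 + 10.6) / 6 = -0.8167%
Σ(R_i − R̄_i)(R_m − R̄_m) = 381.8700  ⇒  Cov = 381.8700 / 6 = 63.6450
Σ(R_m − R̄_m)² = 303.5083  ⇒  Var(R_m) = 303.5083 / 6 = 50.5847
β = Cov / Var(R_m) = 63.6450 / 50.5847 = 1.2582
E(R) = R_f + β × MRP = 3.79% + 1.2582 × 6.20% = 11.59%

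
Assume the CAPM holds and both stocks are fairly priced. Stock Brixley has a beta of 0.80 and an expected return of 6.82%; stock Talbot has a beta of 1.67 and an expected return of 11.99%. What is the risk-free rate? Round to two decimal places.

Both satisfy E(R) = R_f + β·MRP, so the slope of the SML is
MRP = (11.99% − 6.82%) / (1.67 − 0.80) = 5.17% / 0.87 = 5.9425%
R_f = E(R_Brixley) − β_Brixley·MRP = 6.82% − 0.80 × 5.9425% = 2.0660%

2.07%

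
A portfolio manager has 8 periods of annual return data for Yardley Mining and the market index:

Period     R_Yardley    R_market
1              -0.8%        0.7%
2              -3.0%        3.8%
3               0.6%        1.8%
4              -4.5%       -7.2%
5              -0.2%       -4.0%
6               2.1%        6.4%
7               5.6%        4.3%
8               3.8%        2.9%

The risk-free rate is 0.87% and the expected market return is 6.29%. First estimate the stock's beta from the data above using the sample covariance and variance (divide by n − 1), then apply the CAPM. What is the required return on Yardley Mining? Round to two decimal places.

3.38%

Mean R_i = (-0.8 − 3.0 + 0.6 − 4.5 − 0.2 + 2.1 + 5.6 + 3.8) / 8 = 0.4500%
Mean R_m = (0.7 + 3.8 + 1.8 − 7.2 − 4.0 + 6.4 + 4.3 + 2.9) / 8 = 1.0875%
Σ(R_i − R̄_i)(R_m − R̄_m) = 66.9450  ⇒  Cov = 66.9450 / 7 = 9.5636
Σ(R_m − R̄_m)² = 144.4088  ⇒  Var(R_m) = 144.4088 / 7 = 20.6298
β = Cov / Var(R_m) = 9.5636 / 20.6298 = 0.4636
MRP = 6.29% − 0.87% = 5.42%
E(R) = R_f + β × MRP = 0.87% + 0.4636 × 5.42% = 3.38%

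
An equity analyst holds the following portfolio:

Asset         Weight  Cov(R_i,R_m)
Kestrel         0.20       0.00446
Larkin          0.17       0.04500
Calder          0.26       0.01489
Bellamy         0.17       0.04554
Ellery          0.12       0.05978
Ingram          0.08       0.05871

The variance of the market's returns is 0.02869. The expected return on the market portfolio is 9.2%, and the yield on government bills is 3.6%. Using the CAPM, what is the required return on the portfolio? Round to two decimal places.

9.85%

β_Kestrel = 0.00446 / 0.02869 = 0.1555
β_Larkin = 0.04500 / 0.02869 = 1.5685
β_Calder = 0.01489 / 0.02869 = 0.5190
β_Bellamy = 0.04554 / 0.02869 = 1.5873
β_Ellery = 0.05978 / 0.02869 = 2.0837
β_Ingram = 0.05871 / 0.02869 = 2.0464
β_P = Σ w_i β_i = 0.20×0.1555 + 0.17×1.5685 + 0.26×0.5190 + 0.17×1.5873 + 0.12×2.0837 + 0.08×2.0464 = 1.1163
MRP = 9.2% − 3.6% = 5.60%
E(R_P) = R_f + β_P × MRP = 3.6% + 1.1163 × 5.6% = 9.85%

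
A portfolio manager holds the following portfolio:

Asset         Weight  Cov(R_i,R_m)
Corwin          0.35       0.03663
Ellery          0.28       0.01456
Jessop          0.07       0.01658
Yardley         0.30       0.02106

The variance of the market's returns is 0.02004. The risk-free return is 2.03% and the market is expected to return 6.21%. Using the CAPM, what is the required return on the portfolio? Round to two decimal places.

7.11%

β_Corwin = 0.03663 / 0.02004 = 1.8278
β_Ellery = 0.01456 / 0.02004 = 0.7265
β_Jessop = 0.01658 / 0.02004 = 0.8273
β_Yardley = 0.02106 / 0.02004 = 1.0509
β_P = Σ w_i β_i = 0.35×1.8278 + 0.28×0.7265 + 0.07×0.8273 + 0.30×1.0509 = 1.2163
MRP = 6.21% − 2.03% = 4.18%
E(R_P) = R_f + β_P × MRP = 2.03% + 1.2163 × 4.18% = 7.11%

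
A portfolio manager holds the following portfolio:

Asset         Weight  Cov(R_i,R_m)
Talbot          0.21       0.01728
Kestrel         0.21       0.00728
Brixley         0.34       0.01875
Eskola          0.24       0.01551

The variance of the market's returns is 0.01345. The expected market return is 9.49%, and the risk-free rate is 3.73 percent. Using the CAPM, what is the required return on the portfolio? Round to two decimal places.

β_Talbot = 0.01728 / 0.01345 = 1.2848
β_Kestrel = 0.00728 / 0.01345 = 0.5413
β_Brixley = 0.01875 / 0.01345 = 1.3941
β_Eskola = 0.01551 / 0.01345 = 1.1532
β_P = Σ w_i β_i = 0.21×1.2848 + 0.21×0.5413 + 0.34×1.3941 + 0.24×1.1532 = 1.1342
MRP = 9.49% − 3.73% = 5.76%
E(R_P) = R_f + β_P × MRP = 3.73% + 1.1342 × 5.76% = 10.26%

10.26%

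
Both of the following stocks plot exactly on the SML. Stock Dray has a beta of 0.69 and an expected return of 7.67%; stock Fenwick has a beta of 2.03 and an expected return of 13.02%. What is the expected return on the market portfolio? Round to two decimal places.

8.91%

Both satisfy E(R) = R_f + β·MRP, so the slope of the SML is
MRP = (13.02% − 7.67%) / (2.03 − 0.69) = 5.35% / 1.34 = 3.9925%
R_f = E(R_Dray) − β_Dray·MRP = 7.67% − 0.69 × 3.9925% = 4.9152%
E(R_m) = R_f + MRP = 4.9152% + 3.9925% = 8.91%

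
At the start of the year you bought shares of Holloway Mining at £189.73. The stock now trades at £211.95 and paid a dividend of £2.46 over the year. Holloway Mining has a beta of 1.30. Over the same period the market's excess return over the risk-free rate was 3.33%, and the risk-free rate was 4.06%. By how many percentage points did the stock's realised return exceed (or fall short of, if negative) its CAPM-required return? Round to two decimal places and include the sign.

+4.62%

Realised HPR = (P1 + D1 − P0) / P0 = (211.95 + 2.46 − 189.73) / 189.73 = 24.68 / 189.73 = 13.0080%
CAPM required = R_f + β·MRP = 4.06% + 1.30 × 3.33% = 8.3890%
α = realised − required = 13.0080% − 8.3890% = +4.62%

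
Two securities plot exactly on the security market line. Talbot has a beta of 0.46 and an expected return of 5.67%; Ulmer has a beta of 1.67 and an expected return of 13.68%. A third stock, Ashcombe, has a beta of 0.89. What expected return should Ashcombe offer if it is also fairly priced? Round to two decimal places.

MRP (SML slope) = (13.68% − 5.67%) / (1.67 − 0.46) = 8.01% / 1.21 = 6.6198%
R_f (intercept) = 5.67% − 0.46 × 6.6198% = 2.6249%
E(R_Ashcombe) = R_f + β × MRP = 2.6249% + 0.89 × 6.6198% = 8.52%

8.52%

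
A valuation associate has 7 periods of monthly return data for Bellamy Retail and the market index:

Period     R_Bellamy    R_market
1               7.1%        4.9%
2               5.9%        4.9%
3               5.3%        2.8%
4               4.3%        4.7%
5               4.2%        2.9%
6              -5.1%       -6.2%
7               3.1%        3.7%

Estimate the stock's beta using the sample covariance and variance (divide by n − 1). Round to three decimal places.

Mean R_i = (7.1 + 5.9 + 5.3 + 4.3 + 4.2 − 5.1 + 3.1) / 7 = 3.5429%
Mean R_m = (4.9 + 4.9 + 2.8 + 4.7 + 2.9 − 6.2 + 3.7) / 7 = 2.5286%
Σ(R_i − R̄_i)(R_m − R̄_m) = 91.3114  ⇒  Cov = 91.3114 / 6 = 15.2186
Σ(R_m − R̄_m)² = 93.7343  ⇒  Var(R_m) = 93.7343 / 6 = 15.6224
β = Cov / Var(R_m) = 15.2186 / 15.6224 = 0.9742

0.974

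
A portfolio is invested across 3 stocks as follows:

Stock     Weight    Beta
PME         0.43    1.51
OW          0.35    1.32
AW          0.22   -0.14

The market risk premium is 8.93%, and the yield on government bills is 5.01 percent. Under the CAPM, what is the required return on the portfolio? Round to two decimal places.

14.66%

β_P = Σ w_i β_i = 0.43×1.51 + 0.35×1.32 + 0.22×-0.14 = 1.0805
E(R_P) = R_f + β_P × MRP = 5.01% + 1.0805 × 8.93% = 14.66%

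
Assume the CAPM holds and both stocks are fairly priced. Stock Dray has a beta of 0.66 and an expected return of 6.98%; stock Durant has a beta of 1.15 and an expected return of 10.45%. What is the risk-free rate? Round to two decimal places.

2.31%

Both satisfy E(R) = R_f + β·MRP, so the slope of the SML is
MRP = (10.45% − 6.98%) / (1.15 − 0.66) = 3.47% / 0.49 = 7.0816%
R_f = E(R_Dray) − β_Dray·MRP = 6.98% − 0.66 × 7.0816% = 2.3061%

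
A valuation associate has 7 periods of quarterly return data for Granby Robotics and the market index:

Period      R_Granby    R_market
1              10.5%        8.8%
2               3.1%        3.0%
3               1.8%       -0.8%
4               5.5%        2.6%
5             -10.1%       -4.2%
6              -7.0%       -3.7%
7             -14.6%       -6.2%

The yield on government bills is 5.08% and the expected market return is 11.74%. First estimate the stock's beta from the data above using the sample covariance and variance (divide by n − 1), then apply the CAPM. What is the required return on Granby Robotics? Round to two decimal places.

16.18%

Mean R_i = (10.5 + 3.1 + 1.8 + 5.5 − 10.1 − 7.0 − 14.6) / 7 = -1.5429%
Mean R_m = (8.8 + 3.0 − 0.8 + 2.6 − 4.2 − 3.7 − 6.2) / 7 = -0.0714%
Σ(R_i − R̄_i)(R_m − R̄_m) = 272.6286  ⇒  Cov = 272.6286 / 6 = 45.4381
Σ(R_m − R̄_m)² = 163.5743  ⇒  Var(R_m) = 163.5743 / 6 = 27.2624
β = Cov / Var(R_m) = 45.4381 / 27.2624 = 1.6667
MRP = 11.74% − 5.08% = 6.66%
E(R) = R_f + β × MRP = 5.08% + 1.6667 × 6.66% = 16.18%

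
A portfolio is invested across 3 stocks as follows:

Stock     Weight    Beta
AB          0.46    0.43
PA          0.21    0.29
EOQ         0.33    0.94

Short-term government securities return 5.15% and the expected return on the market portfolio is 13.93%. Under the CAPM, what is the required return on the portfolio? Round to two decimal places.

10.14%

β_P = Σ w_i β_i = 0.46×0.43 + 0.21×0.29 + 0.33×0.94 = 0.5689
MRP = 13.93% − 5.15% = 8.78%
E(R_P) = R_f + β_P × MRP = 5.15% + 0.5689 × 8.78% = 10.14%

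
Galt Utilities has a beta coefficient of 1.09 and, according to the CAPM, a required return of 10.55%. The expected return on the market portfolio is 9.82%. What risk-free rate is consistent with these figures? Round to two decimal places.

E(R) = R_f + β(E(R_m) − R_f) = R_f(1 − β) + β·E(R_m)
10.55% = R_f × (1 − 1.09) + 1.09 × 9.82%
10.55% = R_f × -0.09 + 10.7038%
R_f = (10.55% − 10.7038%) / -0.09 = 1.71%

1.71%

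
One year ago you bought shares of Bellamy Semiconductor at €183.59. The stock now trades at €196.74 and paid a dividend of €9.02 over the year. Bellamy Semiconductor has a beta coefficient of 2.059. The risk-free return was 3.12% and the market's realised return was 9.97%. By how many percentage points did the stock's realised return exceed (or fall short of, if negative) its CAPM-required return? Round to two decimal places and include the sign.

-5.15%

Realised HPR = (P1 + D1 − P0) / P0 = (196.74 + 9.02 − 183.59) / 183.59 = 22.17 / 183.59 = 12.0758%
MRP = 9.97% − 3.12% = 6.85%
CAPM required = R_f + β·MRP = 3.12% + 2.059 × 6.85% = 17.22415%
α = realised − required = 12.0758% − 17.22415% = -5.15%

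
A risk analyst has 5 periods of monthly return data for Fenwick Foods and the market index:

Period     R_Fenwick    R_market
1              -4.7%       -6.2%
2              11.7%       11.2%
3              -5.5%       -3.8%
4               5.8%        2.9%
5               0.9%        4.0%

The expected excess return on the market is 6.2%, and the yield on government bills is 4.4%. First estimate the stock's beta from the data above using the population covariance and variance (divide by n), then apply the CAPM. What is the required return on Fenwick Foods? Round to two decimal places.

Mean R_i = (-4.7 + 11.7 − 5.5 + 5.8 + 0.9) / 5 = 1.6400%
Mean R_m = (-6.2 + 11.2 − 3.8 + 2.9 + 4.0) / 5 = 1.6200%
Σ(R_i − R̄_i)(R_m − R̄_m) = 188.2160  ⇒  Cov = 188.2160 / 5 = 37.6432
Σ(R_m − R̄_m)² = 189.6080  ⇒  Var(R_m) = 189.6080 / 5 = 37.9216
β = Cov / Var(R_m) = 37.6432 / 37.9216 = 0.9927
E(R) = R_f + β × MRP = 4.4% + 0.9927 × 6.2% = 10.55%

10.55%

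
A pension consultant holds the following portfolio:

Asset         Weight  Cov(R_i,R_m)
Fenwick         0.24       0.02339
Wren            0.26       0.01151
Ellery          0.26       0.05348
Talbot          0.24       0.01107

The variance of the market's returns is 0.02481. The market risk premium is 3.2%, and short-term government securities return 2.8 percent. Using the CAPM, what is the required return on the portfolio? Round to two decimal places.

β_Fenwick = 0.02339 / 0.02481 = 0.9428
β_Wren = 0.01151 / 0.02481 = 0.4639
β_Ellery = 0.05348 / 0.02481 = 2.1556
β_Talbot = 0.01107 / 0.02481 = 0.4462
β_P = Σ w_i β_i = 0.24×0.9428 + 0.26×0.4639 + 0.26×2.1556 + 0.24×0.4462 = 1.0144
E(R_P) = R_f + β_P × MRP = 2.8% + 1.0144 × 3.2% = 6.05%

6.05%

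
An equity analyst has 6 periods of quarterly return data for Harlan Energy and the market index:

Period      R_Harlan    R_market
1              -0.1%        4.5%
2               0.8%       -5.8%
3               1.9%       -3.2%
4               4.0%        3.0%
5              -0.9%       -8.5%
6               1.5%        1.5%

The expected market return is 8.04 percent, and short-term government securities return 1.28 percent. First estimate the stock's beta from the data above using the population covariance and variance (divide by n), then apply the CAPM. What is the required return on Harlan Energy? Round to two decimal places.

Mean R_i = (-0.1 + 0.8 + 1.9 + 4.0 − 0.9 + 1.5) / 6 = 1.2000%
Mean R_m = (4.5 − 5.8 − 3.2 + 3.0 − 8.5 + 1.5) / 6 = -1.4167%
Σ(R_i − R̄_i)(R_m − R̄_m) = 20.9300  ⇒  Cov = 20.9300 / 6 = 3.4883
Σ(R_m − R̄_m)² = 135.5883  ⇒  Var(R_m) = 135.5883 / 6 = 22.5981
β = Cov / Var(R_m) = 3.4883 / 22.5981 = 0.1544
MRP = 8.04% − 1.28% = 6.76%
E(R) = R_f + β × MRP = 1.28% + 0.1544 × 6.76% = 2.32%

2.32%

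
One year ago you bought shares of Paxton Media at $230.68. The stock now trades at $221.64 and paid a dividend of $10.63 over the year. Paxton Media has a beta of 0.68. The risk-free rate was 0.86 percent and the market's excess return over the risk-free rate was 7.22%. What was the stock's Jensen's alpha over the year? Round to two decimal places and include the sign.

-5.08%

Realised HPR = (P1 + D1 − P0) / P0 = (221.64 + 10.63 − 230.68) / 230.68 = 1.59 / 230.68 = 0.6893%
CAPM required = R_f + β·MRP = 0.86% + 0.68 × 7.22% = 5.7696%
α = realised − required = 0.6893% − 5.7696% = -5.08%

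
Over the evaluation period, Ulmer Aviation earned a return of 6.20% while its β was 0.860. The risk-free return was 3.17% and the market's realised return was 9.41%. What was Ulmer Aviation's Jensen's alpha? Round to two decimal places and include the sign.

Market excess return = 9.41% − 3.17% = 6.24%
CAPM benchmark = R_f + β(R_m − R_f) = 3.17% + 0.860 × 6.24% = 8.53640%
α = actual − benchmark = 6.20% − 8.53640% = -2.34%

-2.34%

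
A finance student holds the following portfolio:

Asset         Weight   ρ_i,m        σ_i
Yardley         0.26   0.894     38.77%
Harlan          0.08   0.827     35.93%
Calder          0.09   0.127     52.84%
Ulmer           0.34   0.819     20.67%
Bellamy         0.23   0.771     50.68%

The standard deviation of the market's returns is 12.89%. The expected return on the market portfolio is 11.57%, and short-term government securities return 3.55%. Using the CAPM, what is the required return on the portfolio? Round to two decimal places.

β_Yardley = 0.894 × 38.77% / 12.89% = 2.6889
β_Harlan = 0.827 × 35.93% / 12.89% = 2.3052
β_Calder = 0.127 × 52.84% / 12.89% = 0.5206
β_Ulmer = 0.819 × 20.67% / 12.89% = 1.3133
β_Bellamy = 0.771 × 50.68% / 12.89% = 3.0314
β_P = Σ w_i β_i = 0.26×2.6889 + 0.08×2.3052 + 0.09×0.5206 + 0.34×1.3133 + 0.23×3.0314 = 2.0741
MRP = 11.57% − 3.55% = 8.02%
E(R_P) = R_f + β_P × MRP = 3.55% + 2.0741 × 8.02% = 20.18%

20.18%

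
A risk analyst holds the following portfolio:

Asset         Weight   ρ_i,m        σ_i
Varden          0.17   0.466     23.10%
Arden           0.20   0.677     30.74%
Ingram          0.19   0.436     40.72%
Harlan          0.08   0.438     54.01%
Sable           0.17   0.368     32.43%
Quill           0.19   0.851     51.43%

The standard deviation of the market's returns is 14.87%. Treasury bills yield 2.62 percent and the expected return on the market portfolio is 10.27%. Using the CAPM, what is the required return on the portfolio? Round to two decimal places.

β_Varden = 0.466 × 23.10% / 14.87% = 0.7239
β_Arden = 0.677 × 30.74% / 14.87% = 1.3995
β_Ingram = 0.436 × 40.72% / 14.87% = 1.1939
β_Harlan = 0.438 × 54.01% / 14.87% = 1.5909
β_Sable = 0.368 × 32.43% / 14.87% = 0.8026
β_Quill = 0.851 × 51.43% / 14.87% = 2.9433
β_P = Σ w_i β_i = 0.17×0.7239 + 0.20×1.3995 + 0.19×1.1939 + 0.08×1.5909 + 0.17×0.8026 + 0.19×2.9433 = 1.4527
MRP = 10.27% − 2.62% = 7.65%
E(R_P) = R_f + β_P × MRP = 2.62% + 1.4527 × 7.65% = 13.73%

13.73%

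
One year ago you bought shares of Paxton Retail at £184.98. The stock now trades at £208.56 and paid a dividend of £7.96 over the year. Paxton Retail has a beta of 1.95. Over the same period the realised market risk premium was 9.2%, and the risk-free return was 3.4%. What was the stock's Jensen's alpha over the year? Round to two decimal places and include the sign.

Realised HPR = (P1 + D1 − P0) / P0 = (208.56 + 7.96 − 184.98) / 184.98 = 31.54 / 184.98 = 17.0505%
CAPM required = R_f + β·MRP = 3.4% + 1.95 × 9.2% = 21.3400%
α = realised − required = 17.0505% − 21.3400% = -4.29%

-4.29%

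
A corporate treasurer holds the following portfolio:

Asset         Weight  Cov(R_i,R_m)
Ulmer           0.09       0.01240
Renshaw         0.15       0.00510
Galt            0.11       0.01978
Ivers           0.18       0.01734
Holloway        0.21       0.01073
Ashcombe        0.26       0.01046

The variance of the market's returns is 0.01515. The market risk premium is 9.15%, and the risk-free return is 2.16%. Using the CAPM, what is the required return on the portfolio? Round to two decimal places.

β_Ulmer = 0.01240 / 0.01515 = 0.8185
β_Renshaw = 0.00510 / 0.01515 = 0.3366
β_Galt = 0.01978 / 0.01515 = 1.3056
β_Ivers = 0.01734 / 0.01515 = 1.1446
β_Holloway = 0.01073 / 0.01515 = 0.7083
β_Ashcombe = 0.01046 / 0.01515 = 0.6904
β_P = Σ w_i β_i = 0.09×0.8185 + 0.15×0.3366 + 0.11×1.3056 + 0.18×1.1446 + 0.21×0.7083 + 0.26×0.6904 = 0.8020
E(R_P) = R_f + β_P × MRP = 2.16% + 0.8020 × 9.15% = 9.50%

9.50%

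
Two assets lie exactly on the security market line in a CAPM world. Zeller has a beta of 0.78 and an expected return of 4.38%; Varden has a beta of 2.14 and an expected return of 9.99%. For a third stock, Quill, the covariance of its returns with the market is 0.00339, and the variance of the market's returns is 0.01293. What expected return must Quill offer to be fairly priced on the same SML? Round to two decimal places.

2.24%

MRP = (9.99% − 4.38%) / (2.14 − 0.78) = 4.1250%
R_f = 4.38% − 0.78 × 4.1250% = 1.1625%
β_Quill = Cov / Var(R_m) = 0.00339 / 0.01293 = 0.2622
E(R_Quill) = R_f + β × MRP = 1.1625% + 0.2622 × 4.1250% = 2.24%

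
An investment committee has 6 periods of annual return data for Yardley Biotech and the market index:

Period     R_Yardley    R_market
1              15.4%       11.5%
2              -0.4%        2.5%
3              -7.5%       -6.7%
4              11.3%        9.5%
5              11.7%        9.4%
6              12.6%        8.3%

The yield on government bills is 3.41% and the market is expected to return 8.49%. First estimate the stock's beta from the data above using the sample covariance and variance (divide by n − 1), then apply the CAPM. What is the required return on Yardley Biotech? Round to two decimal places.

9.97%

Mean R_i = (15.4 − 0.4 − 7.5 + 11.3 + 11.7 + 12.6) / 6 = 7.1833%
Mean R_m = (11.5 + 2.5 − 6.7 + 9.5 + 9.4 + 8.3) / 6 = 5.7500%
Σ(R_i − R̄_i)(R_m − R̄_m) = 300.4350  ⇒  Cov = 300.4350 / 5 = 60.0870
Σ(R_m − R̄_m)² = 232.5150  ⇒  Var(R_m) = 232.5150 / 5 = 46.5030
β = Cov / Var(R_m) = 60.0870 / 46.5030 = 1.2921
MRP = 8.49% − 3.41% = 5.08%
E(R) = R_f + β × MRP = 3.41% + 1.2921 × 5.08% = 9.97%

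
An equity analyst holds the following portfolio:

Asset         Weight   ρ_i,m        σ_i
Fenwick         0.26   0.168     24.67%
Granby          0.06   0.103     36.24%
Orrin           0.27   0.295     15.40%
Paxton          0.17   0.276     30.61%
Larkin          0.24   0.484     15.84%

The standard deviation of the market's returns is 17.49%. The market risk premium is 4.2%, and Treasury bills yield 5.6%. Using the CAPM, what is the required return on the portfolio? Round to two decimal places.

6.99%

β_Fenwick = 0.168 × 24.67% / 17.49% = 0.2370
β_Granby = 0.103 × 36.24% / 17.49% = 0.2134
β_Orrin = 0.295 × 15.40% / 17.49% = 0.2597
β_Paxton = 0.276 × 30.61% / 17.49% = 0.4830
β_Larkin = 0.484 × 15.84% / 17.49% = 0.4383
β_P = Σ w_i β_i = 0.26×0.2370 + 0.06×0.2134 + 0.27×0.2597 + 0.17×0.4830 + 0.24×0.4383 = 0.3318
E(R_P) = R_f + β_P × MRP = 5.6% + 0.3318 × 4.2% = 6.99%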